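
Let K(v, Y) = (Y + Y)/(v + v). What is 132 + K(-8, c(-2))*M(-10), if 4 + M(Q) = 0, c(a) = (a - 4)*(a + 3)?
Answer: 129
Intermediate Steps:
c(a) = (-4 + a)*(3 + a)
M(Q) = -4 (M(Q) = -4 + 0 = -4)
K(v, Y) = Y/v (K(v, Y) = (2*Y)/((2*v)) = (2*Y)*(1/(2*v)) = Y/v)
132 + K(-8, c(-2))*M(-10) = 132 + ((-12 + (-2)² - 1*(-2))/(-8))*(-4) = 132 + ((-12 + 4 + 2)*(-⅛))*(-4) = 132 - 6*(-⅛)*(-4) = 132 + (¾)*(-4) = 132 - 3 = 129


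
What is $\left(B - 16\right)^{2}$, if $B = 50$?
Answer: $1156$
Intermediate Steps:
$\left(B - 16\right)^{2} = \left(50 - 16\right)^{2} = 34^{2} = 1156$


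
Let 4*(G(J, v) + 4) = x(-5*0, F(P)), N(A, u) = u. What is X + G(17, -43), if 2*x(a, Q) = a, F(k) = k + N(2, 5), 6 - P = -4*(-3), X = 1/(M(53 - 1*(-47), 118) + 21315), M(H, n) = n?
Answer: -85731/21433 ≈ -4.0000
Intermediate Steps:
X = 1/21433 (X = 1/(118 + 21315) = 1/21433 ≈ 4.6657e-5)
P = -6 (P = 6 - (-4)*(-3) = 6 - 1*12 = 6 - 12 = -6)
F(k) = 5 + k (F(k) = k + 5 = 5 + k)
x(a, Q) = a/2
G(J, v) = -4 (G(J, v) = -4 + ((-5*0)/2)/4 = -4 + ((½)*0)/4 = -4 + (¼)*0 = -4 + 0 = -4)
X + G(17, -43) = 1/21433 - 4 = -85731/21433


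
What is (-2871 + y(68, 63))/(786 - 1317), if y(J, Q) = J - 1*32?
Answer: 315/59 ≈ 5.3390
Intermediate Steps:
y(J, Q) = -32 + J (y(J, Q) = J - 32 = -32 + J)
(-2871 + y(68, 63))/(786 - 1317) = (-2871 + (-32 + 68))/(786 - 1317) = (-2871 + 36)/(-531) = -2835*(-1/531) = 315/59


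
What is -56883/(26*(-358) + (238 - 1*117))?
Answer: 56883/9187 ≈ 6.1917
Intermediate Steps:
-56883/(26*(-358) + (238 - 1*117)) = -56883/(-9308 + (238 - 117)) = -56883/(-9308 + 121) = -56883/(-9187) = -56883*(-1/9187) = 56883/9187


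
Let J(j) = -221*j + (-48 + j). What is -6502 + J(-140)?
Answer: 24250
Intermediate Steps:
J(j) = -48 - 220*j
-6502 + J(-140) = -6502 + (-48 - 220*(-140)) = -6502 + (-48 + 30800) = -6502 + 30752 = 24250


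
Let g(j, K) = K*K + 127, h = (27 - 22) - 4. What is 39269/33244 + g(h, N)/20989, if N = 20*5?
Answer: 1160879029/697758316 ≈ 1.6637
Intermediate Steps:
h = 1 (h = 5 - 4 = 1)
N = 100
g(j, K) = 127 + K² (g(j, K) = K² + 127 = 127 + K²)
39269/33244 + g(h, N)/20989 = 39269/33244 + (127 + 100²)/20989 = 39269*(1/33244) + (127 + 10000)*(1/20989) = 39269/33244 + 10127*(1/20989) = 39269/33244 + 10127/20989 = 1160879029/697758316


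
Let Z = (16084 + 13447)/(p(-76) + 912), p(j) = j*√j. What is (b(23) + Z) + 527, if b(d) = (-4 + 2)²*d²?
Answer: 11136333/4180 + 29531*I*√19/8360 ≈ 2664.2 + 15.397*I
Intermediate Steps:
p(j) = j^(3/2)
b(d) = 4*d² (b(d) = (-2)²*d² = 4*d²)
Z = 29531/(912 - 152*I*√19) (Z = (16084 + 13447)/((-76)^(3/2) + 912) = 29531/(-152*I*√19 + 912) = 29531/(912 - 152*I*√19) ≈ 21.194 + 15.397*I)
(b(23) + Z) + 527 = (4*23² + (88593/4180 + 29531*I*√19/8360)) + 527 = (4*529 + (88593/4180 + 29531*I*√19/8360)) + 527 = (2116 + (88593/4180 + 29531*I*√19/8360)) + 527 = (8933473/4180 + 29531*I*√19/8360) + 527 = 11136333/4180 + 29531*I*√19/8360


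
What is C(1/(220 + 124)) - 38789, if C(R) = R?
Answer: -13343415/344 ≈ -38789.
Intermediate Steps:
C(1/(220 + 124)) - 38789 = 1/(220 + 124) - 38789 = 1/344 - 38789 = -13343415/344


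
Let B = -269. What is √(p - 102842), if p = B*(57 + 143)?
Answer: I*√156642 ≈ 395.78*I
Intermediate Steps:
p = -53800 (p = -269*(57 + 143) = -269*200 = -53800)
√(p - 102842) = √(-53800 - 102842) = √(-156642) = I*√156642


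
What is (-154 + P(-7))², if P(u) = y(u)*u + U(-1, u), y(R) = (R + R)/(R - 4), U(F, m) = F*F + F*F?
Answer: 3132900/121 ≈ 25892.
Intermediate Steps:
U(F, m) = 2*F² (U(F, m) = F² + F² = 2*F²)
y(R) = 2*R/(-4 + R) (y(R) = (2*R)/(-4 + R) = 2*R/(-4 + R))
P(u) = 2 + 2*u²/(-4 + u) (P(u) = (2*u/(-4 + u))*u + 2*(-1)² = 2*u²/(-4 + u) + 2*1 = 2*u²/(-4 + u) + 2 = 2 + 2*u²/(-4 + u))
(-154 + P(-7))² = (-154 + 2*(-4 - 7 + (-7)²)/(-4 - 7))² = (-154 + 2*(-4 - 7 + 49)/(-11))² = (-154 + 2*(-1/11)*38)² = (-154 - 76/11)² = (-1770/11)² = 3132900/121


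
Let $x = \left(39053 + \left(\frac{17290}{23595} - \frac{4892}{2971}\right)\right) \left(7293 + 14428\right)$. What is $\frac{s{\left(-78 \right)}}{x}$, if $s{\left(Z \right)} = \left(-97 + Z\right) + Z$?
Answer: $- \frac{272853669}{914815115162039} \approx -2.9826 \cdot 10^{-7}$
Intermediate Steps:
$s{\left(Z \right)} = -97 + 2 Z$
$x = \frac{914815115162039}{1078473}$ ($x = \left(39053 + \left(17290 \cdot \frac{1}{23595} - \frac{4892}{2971}\right)\right) 21721 = \left(39053 + \left(\frac{266}{363} - \frac{4892}{2971}\right)\right) 21721 = \left(39053 - \frac{985510}{1078473}\right) 21721 = \frac{42116620559}{1078473} \cdot 21721 = \frac{914815115162039}{1078473} \approx 8.4825 \cdot 10^{8}$)
$\frac{s{\left(-78 \right)}}{x} = \frac{-97 + 2 \left(-78\right)}{\frac{914815115162039}{1078473}} = \left(-97 - 156\right) \frac{1078473}{914815115162039} = \left(-253\right) \frac{1078473}{914815115162039} = - \frac{272853669}{914815115162039}$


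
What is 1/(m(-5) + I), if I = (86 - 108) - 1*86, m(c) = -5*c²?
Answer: -1/233 ≈ -0.0042918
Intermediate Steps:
I = -108 (I = -22 - 86 = -108)
1/(m(-5) + I) = 1/(-5*(-5)² - 108) = 1/(-5*25 - 108) = 1/(-125 - 108) = 1/(-233) = -1/233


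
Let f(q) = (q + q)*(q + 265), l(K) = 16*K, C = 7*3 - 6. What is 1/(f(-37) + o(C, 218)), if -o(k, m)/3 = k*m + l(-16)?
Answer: -1/25914 ≈ -3.8589e-5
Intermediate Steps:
C = 15 (C = 21 - 6 = 15)
f(q) = 2*q*(265 + q) (f(q) = (2*q)*(265 + q) = 2*q*(265 + q))
o(k, m) = 768 - 3*k*m (o(k, m) = -3*(k*m + 16*(-16)) = -3*(k*m - 256) = -3*(-256 + k*m) = 768 - 3*k*m)
1/(f(-37) + o(C, 218)) = 1/(2*(-37)*(265 - 37) + (768 - 3*15*218)) = 1/(2*(-37)*228 + (768 - 9810)) = 1/(-16872 - 9042) = 1/(-25914) = -1/25914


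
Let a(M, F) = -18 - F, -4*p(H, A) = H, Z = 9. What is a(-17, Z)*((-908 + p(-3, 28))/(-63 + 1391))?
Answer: 97983/5312 ≈ 18.446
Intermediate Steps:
p(H, A) = -H/4
a(-17, Z)*((-908 + p(-3, 28))/(-63 + 1391)) = (-18 - 1*9)*((-908 - 1/4*(-3))/(-63 + 1391)) = (-18 - 9)*((-908 + 3/4)/1328) = -(-97983)/(4*1328) = -27*(-3629/5312) = 97983/5312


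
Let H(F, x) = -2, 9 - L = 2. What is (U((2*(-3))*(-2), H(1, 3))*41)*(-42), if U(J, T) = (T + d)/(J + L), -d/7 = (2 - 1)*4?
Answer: 51660/19 ≈ 2718.9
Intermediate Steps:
L = 7 (L = 9 - 1*2 = 9 - 2 = 7)
d = -28 (d = -7*(2 - 1)*4 = -7*4 = -28)
U(J, T) = (-28 + T)/(7 + J) (U(J, T) = (T - 28)/(J + 7) = (-28 + T)/(7 + J))
(U((2*(-3))*(-2), H(1, 3))*41)*(-42) = (((-28 - 2)/(7 + (2*(-3))*(-2)))*41)*(-42) = ((-30/(7 - 6*(-2)))*41)*(-42) = ((-30/(7 + 12))*41)*(-42) = ((-30/19)*41)*(-42) = (((1/19)*(-30))*41)*(-42) = -30/19*41*(-42) = -1230/19*(-42) = 51660/19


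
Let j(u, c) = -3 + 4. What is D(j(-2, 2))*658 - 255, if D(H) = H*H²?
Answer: 403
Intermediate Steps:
j(u, c) = 1
D(H) = H³
D(j(-2, 2))*658 - 255 = 1³*658 - 255 = 1*658 - 255 = 658 - 255 = 403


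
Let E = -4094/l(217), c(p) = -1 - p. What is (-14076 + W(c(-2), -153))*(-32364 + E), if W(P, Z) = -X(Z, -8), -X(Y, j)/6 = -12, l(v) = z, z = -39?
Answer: 5933209032/13 ≈ 4.5640e+8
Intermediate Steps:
l(v) = -39
X(Y, j) = 72 (X(Y, j) = -6*(-12) = 72)
W(P, Z) = -72 (W(P, Z) = -1*72 = -72)
E = 4094/39 (E = -4094/(-39) = -4094*(-1/39) = 4094/39 ≈ 104.97)
(-14076 + W(c(-2), -153))*(-32364 + E) = (-14076 - 72)*(-32364 + 4094/39) = -14148*(-1258102/39) = 5933209032/13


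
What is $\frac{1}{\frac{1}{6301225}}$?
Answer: $6301225$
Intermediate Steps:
$\frac{1}{\frac{1}{6301225}} = 6301225$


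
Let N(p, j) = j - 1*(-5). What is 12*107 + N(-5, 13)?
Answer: 1302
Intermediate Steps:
N(p, j) = 5 + j (N(p, j) = j + 5 = 5 + j)
12*107 + N(-5, 13) = 12*107 + (5 + 13) = 1284 + 18 = 1302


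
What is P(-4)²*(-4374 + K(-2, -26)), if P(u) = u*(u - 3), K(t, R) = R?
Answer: -3449600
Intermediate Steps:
P(u) = u*(-3 + u)
P(-4)²*(-4374 + K(-2, -26)) = (-4*(-3 - 4))²*(-4374 - 26) = (-4*(-7))²*(-4400) = 28²*(-4400) = 784*(-4400) = -3449600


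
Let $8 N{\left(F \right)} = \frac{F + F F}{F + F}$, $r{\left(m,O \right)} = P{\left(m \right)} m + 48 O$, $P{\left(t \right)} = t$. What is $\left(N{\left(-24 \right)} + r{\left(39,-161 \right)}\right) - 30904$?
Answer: $- \frac{593799}{16} \approx -37112.0$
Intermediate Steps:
$r{\left(m,O \right)} = m^{2} + 48 O$ ($r{\left(m,O \right)} = m m + 48 O = m^{2} + 48 O$)
$N{\left(F \right)} = \frac{F + F^{2}}{16 F}$ ($N{\left(F \right)} = \frac{\left(F + F F\right) \frac{1}{F + F}}{8} = \frac{\left(F + F^{2}\right) \frac{1}{2 F}}{8} = \frac{\frac{1}{2} \frac{1}{F} \left(F + F^{2}\right)}{8} = \frac{F + F^{2}}{16 F}$)
$\left(N{\left(-24 \right)} + r{\left(39,-161 \right)}\right) - 30904 = \left(\left(\frac{1}{16} + \frac{1}{16} \left(-24\right)\right) + \left(39^{2} + 48 \left(-161\right)\right)\right) - 30904 = \left(\left(\frac{1}{16} - \frac{3}{2}\right) + \left(1521 - 7728\right)\right) - 30904 = \left(- \frac{23}{16} - 6207\right) - 30904 = - \frac{99335}{16} - 30904 = - \frac{593799}{16}$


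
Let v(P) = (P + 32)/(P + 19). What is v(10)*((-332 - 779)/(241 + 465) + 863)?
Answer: 12771507/10237 ≈ 1247.6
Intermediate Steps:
v(P) = (32 + P)/(19 + P)
v(10)*((-332 - 779)/(241 + 465) + 863) = ((32 + 10)/(19 + 10))*((-332 - 779)/(241 + 465) + 863) = (42/29)*(-1111/706 + 863) = ((1/29)*42)*(-1111*1/706 + 863) = 42*(-1111/706 + 863)/29 = (42/29)*(608167/706) = 12771507/10237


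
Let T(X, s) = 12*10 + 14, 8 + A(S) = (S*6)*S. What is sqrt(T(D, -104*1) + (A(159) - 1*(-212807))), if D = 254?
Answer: sqrt(364619) ≈ 603.84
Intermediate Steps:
A(S) = -8 + 6*S**2 (A(S) = -8 + (S*6)*S = -8 + (6*S)*S = -8 + 6*S**2)
T(X, s) = 134 (T(X, s) = 120 + 14 = 134)
sqrt(T(D, -104*1) + (A(159) - 1*(-212807))) = sqrt(134 + ((-8 + 6*159**2) - 1*(-212807))) = sqrt(134 + ((-8 + 6*25281) + 212807)) = sqrt(134 + ((-8 + 151686) + 212807)) = sqrt(134 + (151678 + 212807)) = sqrt(134 + 364485) = sqrt(364619)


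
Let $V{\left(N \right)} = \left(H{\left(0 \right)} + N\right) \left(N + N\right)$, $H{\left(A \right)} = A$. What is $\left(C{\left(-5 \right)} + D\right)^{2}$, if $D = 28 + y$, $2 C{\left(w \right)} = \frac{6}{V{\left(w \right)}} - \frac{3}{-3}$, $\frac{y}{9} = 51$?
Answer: $\frac{148571721}{625} \approx 2.3771 \cdot 10^{5}$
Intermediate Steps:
$y = 459$ ($y = 9 \cdot 51 = 459$)
$V{\left(N \right)} = 2 N^{2}$ ($V{\left(N \right)} = \left(0 + N\right) \left(N + N\right) = N 2 N = 2 N^{2}$)
$C{\left(w \right)} = \frac{1}{2} + \frac{3}{2 w^{2}}$ ($C{\left(w \right)} = \frac{\frac{6}{2 w^{2}} - \frac{3}{-3}}{2} = \frac{6 \frac{1}{2 w^{2}} - -1}{2} = \frac{\frac{3}{w^{2}} + 1}{2} = \frac{1 + \frac{3}{w^{2}}}{2} = \frac{1}{2} + \frac{3}{2 w^{2}}$)
$D = 487$ ($D = 28 + 459 = 487$)
$\left(C{\left(-5 \right)} + D\right)^{2} = \left(\frac{3 + \left(-5\right)^{2}}{2 \cdot 25} + 487\right)^{2} = \left(\frac{1}{2} \cdot \frac{1}{25} \left(3 + 25\right) + 487\right)^{2} = \left(\frac{1}{2} \cdot \frac{1}{25} \cdot 28 + 487\right)^{2} = \left(\frac{14}{25} + 487\right)^{2} = \left(\frac{12189}{25}\right)^{2} = \frac{148571721}{625}$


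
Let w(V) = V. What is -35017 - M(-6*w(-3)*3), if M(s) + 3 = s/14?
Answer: -245125/7 ≈ -35018.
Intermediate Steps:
M(s) = -3 + s/14
-35017 - M(-6*w(-3)*3) = -35017 - (-3 + (-6*(-3)*3)/14) = -35017 - (-3 + (18*3)/14) = -35017 - (-3 + (1/14)*54) = -35017 - (-3 + 27/7) = -35017 - 1*6/7 = -35017 - 6/7 = -245125/7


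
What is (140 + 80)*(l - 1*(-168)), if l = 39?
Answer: 45540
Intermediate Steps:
(140 + 80)*(l - 1*(-168)) = (140 + 80)*(39 - 1*(-168)) = 220*(39 + 168) = 220*207 = 45540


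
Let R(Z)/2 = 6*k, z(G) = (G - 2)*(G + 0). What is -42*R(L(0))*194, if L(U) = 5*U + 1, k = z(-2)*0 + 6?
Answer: -586656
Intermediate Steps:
z(G) = G*(-2 + G) (z(G) = (-2 + G)*G = G*(-2 + G))
k = 6 (k = -2*(-2 - 2)*0 + 6 = -2*(-4)*0 + 6 = 8*0 + 6 = 0 + 6 = 6)
L(U) = 1 + 5*U
R(Z) = 72 (R(Z) = 2*(6*6) = 2*36 = 72)
-42*R(L(0))*194 = -42*72*194 = -3024*194 = -586656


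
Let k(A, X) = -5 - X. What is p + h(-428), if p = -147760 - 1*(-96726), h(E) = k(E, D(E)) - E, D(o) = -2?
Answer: -50609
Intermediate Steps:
h(E) = -3 - E (h(E) = (-5 - 1*(-2)) - E = (-5 + 2) - E = -3 - E)
p = -51034 (p = -147760 + 96726 = -51034)
p + h(-428) = -51034 + (-3 - 1*(-428)) = -51034 + (-3 + 428) = -51034 + 425 = -50609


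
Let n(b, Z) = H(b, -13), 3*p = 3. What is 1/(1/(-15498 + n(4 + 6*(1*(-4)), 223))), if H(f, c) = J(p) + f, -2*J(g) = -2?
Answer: -15517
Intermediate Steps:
p = 1 (p = (⅓)*3 = 1)
J(g) = 1 (J(g) = -½*(-2) = 1)
H(f, c) = 1 + f
n(b, Z) = 1 + b
1/(1/(-15498 + n(4 + 6*(1*(-4)), 223))) = 1/(1/(-15498 + (1 + (4 + 6*(1*(-4)))))) = 1/(1/(-15498 + (1 + (4 + 6*(-4))))) = 1/(1/(-15498 + (1 + (4 - 24)))) = 1/(1/(-15498 + (1 - 20))) = 1/(1/(-15498 - 19)) = 1/(1/(-15517)) = 1/(-1/15517) = -15517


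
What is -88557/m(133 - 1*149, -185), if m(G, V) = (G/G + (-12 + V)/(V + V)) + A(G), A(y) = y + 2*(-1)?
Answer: 10922030/2031 ≈ 5377.7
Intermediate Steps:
A(y) = -2 + y (A(y) = y - 2 = -2 + y)
m(G, V) = -1 + G + (-12 + V)/(2*V) (m(G, V) = (G/G + (-12 + V)/(V + V)) + (-2 + G) = (1 + (-12 + V)/((2*V))) + (-2 + G) = (1 + (-12 + V)*(1/(2*V))) + (-2 + G) = (1 + (-12 + V)/(2*V)) + (-2 + G) = -1 + G + (-12 + V)/(2*V))
-88557/m(133 - 1*149, -185) = -88557/(-½ + (133 - 1*149) - 6/(-185)) = -88557/(-½ + (133 - 149) - 6*(-1/185)) = -88557/(-½ - 16 + 6/185) = -88557/(-6093/370) = -88557*(-370/6093) = 10922030/2031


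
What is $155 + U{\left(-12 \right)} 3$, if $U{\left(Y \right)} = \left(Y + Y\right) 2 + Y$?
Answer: $-25$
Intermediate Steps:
$U{\left(Y \right)} = 5 Y$ ($U{\left(Y \right)} = 2 Y 2 + Y = 4 Y + Y = 5 Y$)
$155 + U{\left(-12 \right)} 3 = 155 + 5 \left(-12\right) 3 = 155 - 180 = -25$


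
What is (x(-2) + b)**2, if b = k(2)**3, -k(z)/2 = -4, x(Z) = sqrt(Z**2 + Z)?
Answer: (512 + sqrt(2))**2 ≈ 2.6359e+5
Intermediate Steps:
x(Z) = sqrt(Z + Z**2)
k(z) = 8 (k(z) = -2*(-4) = 8)
b = 512 (b = 8**3 = 512)
(x(-2) + b)**2 = (sqrt(-2*(1 - 2)) + 512)**2 = (sqrt(-2*(-1)) + 512)**2 = (sqrt(2) + 512)**2 = (512 + sqrt(2))**2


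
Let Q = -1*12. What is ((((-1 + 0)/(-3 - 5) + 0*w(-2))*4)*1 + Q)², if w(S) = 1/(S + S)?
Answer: 529/4 ≈ 132.25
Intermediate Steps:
w(S) = 1/(2*S)
Q = -12
((((-1 + 0)/(-3 - 5) + 0*w(-2))*4)*1 + Q)² = ((((-1 + 0)/(-3 - 5) + 0*((½)/(-2)))*4)*1 - 12)² = (((-1/(-8) + 0*((½)*(-½)))*4)*1 - 12)² = (((-1*(-⅛) + 0*(-¼))*4)*1 - 12)² = (((⅛ + 0)*4)*1 - 12)² = (((⅛)*4)*1 - 12)² = ((½)*1 - 12)² = (½ - 12)² = (-23/2)² = 529/4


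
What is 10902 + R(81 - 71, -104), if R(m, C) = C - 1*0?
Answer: 10798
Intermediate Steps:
R(m, C) = C (R(m, C) = C + 0 = C)
10902 + R(81 - 71, -104) = 10902 - 104 = 10798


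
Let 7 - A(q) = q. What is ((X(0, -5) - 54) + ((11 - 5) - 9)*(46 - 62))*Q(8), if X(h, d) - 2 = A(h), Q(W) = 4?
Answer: 12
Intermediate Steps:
A(q) = 7 - q
X(h, d) = 9 - h (X(h, d) = 2 + (7 - h) = 9 - h)
((X(0, -5) - 54) + ((11 - 5) - 9)*(46 - 62))*Q(8) = (((9 - 1*0) - 54) + ((11 - 5) - 9)*(46 - 62))*4 = (((9 + 0) - 54) + (6 - 9)*(-16))*4 = ((9 - 54) - 3*(-16))*4 = (-45 + 48)*4 = 3*4 = 12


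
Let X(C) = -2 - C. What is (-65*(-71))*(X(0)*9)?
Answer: -83070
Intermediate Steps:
(-65*(-71))*(X(0)*9) = (-65*(-71))*((-2 - 1*0)*9) = 4615*((-2 + 0)*9) = 4615*(-2*9) = 4615*(-18) = -83070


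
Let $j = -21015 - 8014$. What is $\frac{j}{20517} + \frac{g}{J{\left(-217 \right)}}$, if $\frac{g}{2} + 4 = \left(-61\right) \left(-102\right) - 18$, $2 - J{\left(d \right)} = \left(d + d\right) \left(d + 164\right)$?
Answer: $- \frac{658627}{337065} \approx -1.954$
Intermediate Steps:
$j = -29029$
$J{\left(d \right)} = 2 - 2 d \left(164 + d\right)$ ($J{\left(d \right)} = 2 - \left(d + d\right) \left(d + 164\right) = 2 - 2 d \left(164 + d\right)$)
$g = 12400$ ($g = -8 + 2 \left(\left(-61\right) \left(-102\right) - 18\right) = -8 + 2 \left(6222 - 18\right) = -8 + 2 \cdot 6204 = -8 + 12408 = 12400$)
$\frac{j}{20517} + \frac{g}{J{\left(-217 \right)}} = - \frac{29029}{20517} + \frac{12400}{2 - -71176 - 2 \left(-217\right)^{2}} = \left(-29029\right) \frac{1}{20517} + \frac{12400}{2 + 71176 - 94178} = - \frac{4147}{2931} + \frac{12400}{2 + 71176 - 94178} = - \frac{4147}{2931} + \frac{12400}{-23000} = - \frac{4147}{2931} + 12400 \left(- \frac{1}{23000}\right) = - \frac{4147}{2931} - \frac{62}{115} = - \frac{658627}{337065}$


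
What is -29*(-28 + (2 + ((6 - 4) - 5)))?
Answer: 841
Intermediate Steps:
-29*(-28 + (2 + ((6 - 4) - 5))) = -29*(-28 + (2 + (2 - 5))) = -29*(-28 + (2 - 3)) = -29*(-28 - 1) = -29*(-29) = 841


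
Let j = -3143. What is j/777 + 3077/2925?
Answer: -323926/108225 ≈ -2.9931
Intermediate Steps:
j/777 + 3077/2925 = -3143/777 + 3077/2925 = -3143*1/777 + 3077*(1/2925) = -449/111 + 3077/2925 = -323926/108225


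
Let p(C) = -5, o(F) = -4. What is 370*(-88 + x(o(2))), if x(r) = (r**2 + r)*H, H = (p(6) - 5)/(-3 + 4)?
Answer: -76960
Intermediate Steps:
H = -10 (H = (-5 - 5)/(-3 + 4) = -10/1 = -10*1 = -10)
x(r) = -10*r - 10*r**2 (x(r) = (r**2 + r)*(-10) = (r + r**2)*(-10) = -10*r - 10*r**2)
370*(-88 + x(o(2))) = 370*(-88 - 10*(-4)*(1 - 4)) = 370*(-88 - 10*(-4)*(-3)) = 370*(-88 - 120) = 370*(-208) = -76960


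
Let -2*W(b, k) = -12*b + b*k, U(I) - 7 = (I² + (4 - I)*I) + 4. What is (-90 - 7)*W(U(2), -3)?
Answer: -27645/2 ≈ -13823.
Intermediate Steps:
U(I) = 11 + I² + I*(4 - I) (U(I) = 7 + ((I² + (4 - I)*I) + 4) = 7 + ((I² + I*(4 - I)) + 4) = 7 + (4 + I² + I*(4 - I)) = 11 + I² + I*(4 - I))
W(b, k) = 6*b - b*k/2 (W(b, k) = -(-12*b + b*k)/2 = 6*b - b*k/2)
(-90 - 7)*W(U(2), -3) = (-90 - 7)*((11 + 4*2)*(12 - 1*(-3))/2) = -97*(11 + 8)*(12 + 3)/2 = -97*19*15/2 = -97*285/2 = -27645/2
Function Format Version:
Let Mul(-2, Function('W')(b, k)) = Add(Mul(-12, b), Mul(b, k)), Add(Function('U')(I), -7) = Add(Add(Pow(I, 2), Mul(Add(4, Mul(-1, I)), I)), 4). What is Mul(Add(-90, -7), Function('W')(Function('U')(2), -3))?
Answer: Rational(-27645, 2) ≈ -13823.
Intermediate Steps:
Function('U')(I) = Add(11, Pow(I, 2), Mul(I, Add(4, Mul(-1, I)))) (Function('U')(I) = Add(7, Add(Add(Pow(I, 2), Mul(Add(4, Mul(-1, I)), I)), 4)) = Add(7, Add(Add(Pow(I, 2), Mul(I, Add(4, Mul(-1, I)))), 4)) = Add(7, Add(4, Pow(I, 2), Mul(I, Add(4, Mul(-1, I))))) = Add(11, Pow(I, 2), Mul(I, Add(4, Mul(-1, I)))))
Function('W')(b, k) = Add(Mul(6, b), Mul(Rational(-1, 2), b, k)) (Function('W')(b, k) = Mul(Rational(-1, 2), Add(Mul(-12, b), Mul(b, k))) = Add(Mul(6, b), Mul(Rational(-1, 2), b, k)))
Mul(Add(-90, -7), Function('W')(Function('U')(2), -3)) = Mul(Add(-90, -7), Mul(Rational(1, 2), Add(11, Mul(4, 2)), Add(12, Mul(-1, -3)))) = Mul(-97, Mul(Rational(1, 2), Add(11, 8), Add(12, 3))) = Mul(-97, Mul(Rational(1, 2), 19, 15)) = Mul(-97, Rational(285, 2)) = Rational(-27645, 2)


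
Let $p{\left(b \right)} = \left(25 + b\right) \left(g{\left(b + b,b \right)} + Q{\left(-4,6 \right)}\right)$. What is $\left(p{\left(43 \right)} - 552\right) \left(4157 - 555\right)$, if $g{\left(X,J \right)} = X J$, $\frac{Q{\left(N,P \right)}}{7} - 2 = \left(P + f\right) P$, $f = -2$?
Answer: $948363376$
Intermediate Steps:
$Q{\left(N,P \right)} = 14 + 7 P \left(-2 + P\right)$ ($Q{\left(N,P \right)} = 14 + 7 \left(P - 2\right) P = 14 + 7 \left(-2 + P\right) P = 14 + 7 P \left(-2 + P\right)$)
$g{\left(X,J \right)} = J X$
$p{\left(b \right)} = \left(25 + b\right) \left(182 + 2 b^{2}\right)$ ($p{\left(b \right)} = \left(25 + b\right) \left(b \left(b + b\right) + \left(14 - 84 + 7 \cdot 6^{2}\right)\right) = \left(25 + b\right) \left(b 2 b + \left(14 - 84 + 7 \cdot 36\right)\right) = \left(25 + b\right) \left(2 b^{2} + \left(14 - 84 + 252\right)\right) = \left(25 + b\right) \left(2 b^{2} + 182\right) = \left(25 + b\right) \left(182 + 2 b^{2}\right)$)
$\left(p{\left(43 \right)} - 552\right) \left(4157 - 555\right) = \left(\left(4550 + 2 \cdot 43^{3} + 50 \cdot 43^{2} + 182 \cdot 43\right) - 552\right) \left(4157 - 555\right) = \left(\left(4550 + 2 \cdot 79507 + 50 \cdot 1849 + 7826\right) - 552\right) 3602 = \left(\left(4550 + 159014 + 92450 + 7826\right) - 552\right) 3602 = \left(263840 - 552\right) 3602 = 263288 \cdot 3602 = 948363376$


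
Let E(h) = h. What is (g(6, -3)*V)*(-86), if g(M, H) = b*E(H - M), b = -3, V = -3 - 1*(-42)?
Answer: -90558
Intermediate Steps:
V = 39 (V = -3 + 42 = 39)
g(M, H) = -3*H + 3*M (g(M, H) = -3*(H - M) = -3*H + 3*M)
(g(6, -3)*V)*(-86) = ((-3*(-3) + 3*6)*39)*(-86) = ((9 + 18)*39)*(-86) = (27*39)*(-86) = 1053*(-86) = -90558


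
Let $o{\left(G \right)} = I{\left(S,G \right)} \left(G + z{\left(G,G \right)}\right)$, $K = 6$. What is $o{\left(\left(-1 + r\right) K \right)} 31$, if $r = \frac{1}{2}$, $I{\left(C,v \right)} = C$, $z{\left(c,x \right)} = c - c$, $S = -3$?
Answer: $279$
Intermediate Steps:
$z{\left(c,x \right)} = 0$
$r = \frac{1}{2} \approx 0.5$
$o{\left(G \right)} = - 3 G$ ($o{\left(G \right)} = - 3 \left(G + 0\right) = - 3 G$)
$o{\left(\left(-1 + r\right) K \right)} 31 = - 3 \left(-1 + \frac{1}{2}\right) 6 \cdot 31 = - 3 \left(\left(- \frac{1}{2}\right) 6\right) 31 = \left(-3\right) \left(-3\right) 31 = 9 \cdot 31 = 279$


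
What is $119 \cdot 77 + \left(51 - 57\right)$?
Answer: $9157$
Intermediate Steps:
$119 \cdot 77 + \left(51 - 57\right) = 9163 + \left(51 - 57\right) = 9163 - 6 = 9157$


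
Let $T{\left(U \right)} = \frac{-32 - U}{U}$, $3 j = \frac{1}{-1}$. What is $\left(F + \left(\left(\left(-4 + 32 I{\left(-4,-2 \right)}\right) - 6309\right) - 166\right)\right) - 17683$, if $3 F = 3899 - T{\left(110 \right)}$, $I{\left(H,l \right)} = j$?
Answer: $- \frac{3773974}{165} \approx -22873.0$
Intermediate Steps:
$j = - \frac{1}{3}$ ($j = \frac{1}{3 \left(-1\right)} = \frac{1}{3} \left(-1\right) = - \frac{1}{3} \approx -0.33333$)
$I{\left(H,l \right)} = - \frac{1}{3}$
$T{\left(U \right)} = \frac{-32 - U}{U}$
$F = \frac{214516}{165}$ ($F = \frac{3899 - \frac{-32 - 110}{110}}{3} = \frac{3899 - \frac{1}{110} \left(-142\right)}{3} = \frac{3899 - - \frac{71}{55}}{3} = \frac{3899 + \frac{71}{55}}{3} = \frac{1}{3} \cdot \frac{214516}{55} = \frac{214516}{165} \approx 1300.1$)
$\left(F + \left(\left(\left(-4 + 32 I{\left(-4,-2 \right)}\right) - 6309\right) - 166\right)\right) - 17683 = \left(\frac{214516}{165} + \left(\left(\left(-4 + 32 \left(- \frac{1}{3}\right)\right) - 6309\right) - 166\right)\right) - 17683 = \left(\frac{214516}{165} - \frac{19469}{3}\right) - 17683 = - \frac{856279}{165} - 17683 = - \frac{3773974}{165}$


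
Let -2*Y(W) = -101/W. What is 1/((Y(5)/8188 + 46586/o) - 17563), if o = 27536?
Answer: -35228870/618664999391 ≈ -5.6943e-5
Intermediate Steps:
Y(W) = 101/(2*W) (Y(W) = -(-101)/(2*W) = 101/(2*W))
1/((Y(5)/8188 + 46586/o) - 17563) = 1/((((101/2)/5)/8188 + 46586/27536) - 17563) = 1/((((101/2)*(⅕))*(1/8188) + 46586*(1/27536)) - 17563) = 1/(((101/10)*(1/8188) + 23293/13768) - 17563) = 1/((101/81880 + 23293/13768) - 17563) = 1/(59644419/35228870 - 17563) = 1/(-618664999391/35228870) = -35228870/618664999391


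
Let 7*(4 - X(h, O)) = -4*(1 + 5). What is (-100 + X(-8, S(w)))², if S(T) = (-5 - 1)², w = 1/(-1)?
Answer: 419904/49 ≈ 8569.5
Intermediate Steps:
w = -1
S(T) = 36 (S(T) = (-6)² = 36)
X(h, O) = 52/7 (X(h, O) = 4 - (-4)*(1 + 5)/7 = 4 - (-4)*6/7 = 4 - ⅐*(-24) = 4 + 24/7 = 52/7)
(-100 + X(-8, S(w)))² = (-100 + 52/7)² = (-648/7)² = 419904/49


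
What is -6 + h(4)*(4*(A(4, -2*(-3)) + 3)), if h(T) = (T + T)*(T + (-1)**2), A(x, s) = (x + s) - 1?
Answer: 1914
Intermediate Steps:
A(x, s) = -1 + s + x (A(x, s) = (s + x) - 1 = -1 + s + x)
h(T) = 2*T*(1 + T) (h(T) = (2*T)*(T + 1) = (2*T)*(1 + T) = 2*T*(1 + T))
-6 + h(4)*(4*(A(4, -2*(-3)) + 3)) = -6 + (2*4*(1 + 4))*(4*((-1 - 2*(-3) + 4) + 3)) = -6 + (2*4*5)*(4*((-1 + 6 + 4) + 3)) = -6 + 40*(4*(9 + 3)) = -6 + 40*(4*12) = -6 + 40*48 = -6 + 1920 = 1914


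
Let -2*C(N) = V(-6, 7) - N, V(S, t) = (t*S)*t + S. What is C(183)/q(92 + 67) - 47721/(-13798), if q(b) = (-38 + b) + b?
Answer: 2384871/551920 ≈ 4.3210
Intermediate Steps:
V(S, t) = S + S*t**2 (V(S, t) = (S*t)*t + S = S*t**2 + S = S + S*t**2)
q(b) = -38 + 2*b
C(N) = 150 + N/2 (C(N) = -(-6*(1 + 7**2) - N)/2 = -(-6*(1 + 49) - N)/2 = -(-6*50 - N)/2 = -(-300 - N)/2 = 150 + N/2)
C(183)/q(92 + 67) - 47721/(-13798) = (150 + (1/2)*183)/(-38 + 2*(92 + 67)) - 47721/(-13798) = (150 + 183/2)/(-38 + 2*159) - 47721*(-1/13798) = 483/(2*(-38 + 318)) + 47721/13798 = (483/2)/280 + 47721/13798 = (483/2)*(1/280) + 47721/13798 = 69/80 + 47721/13798 = 2384871/551920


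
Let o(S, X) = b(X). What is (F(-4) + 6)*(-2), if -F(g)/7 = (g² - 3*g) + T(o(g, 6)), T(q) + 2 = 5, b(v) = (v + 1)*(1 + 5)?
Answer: 422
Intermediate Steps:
b(v) = 6 + 6*v (b(v) = (1 + v)*6 = 6 + 6*v)
o(S, X) = 6 + 6*X
T(q) = 3 (T(q) = -2 + 5 = 3)
F(g) = -21 - 7*g² + 21*g (F(g) = -7*((g² - 3*g) + 3) = -7*(3 + g² - 3*g) = -21 - 7*g² + 21*g)
(F(-4) + 6)*(-2) = ((-21 - 7*(-4)² + 21*(-4)) + 6)*(-2) = ((-21 - 7*16 - 84) + 6)*(-2) = ((-21 - 112 - 84) + 6)*(-2) = (-217 + 6)*(-2) = -211*(-2) = 422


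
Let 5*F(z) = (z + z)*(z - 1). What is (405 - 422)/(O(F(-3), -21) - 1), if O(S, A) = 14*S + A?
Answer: -85/226 ≈ -0.37611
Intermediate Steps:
F(z) = 2*z*(-1 + z)/5 (F(z) = ((z + z)*(z - 1))/5 = ((2*z)*(-1 + z))/5 = (2*z*(-1 + z))/5 = 2*z*(-1 + z)/5)
O(S, A) = A + 14*S
(405 - 422)/(O(F(-3), -21) - 1) = (405 - 422)/((-21 + 14*((2/5)*(-3)*(-1 - 3))) - 1) = -17/((-21 + 14*((2/5)*(-3)*(-4))) - 1) = -17/((-21 + 14*(24/5)) - 1) = -17/((-21 + 336/5) - 1) = -17/(231/5 - 1) = -17/226/5 = -17*5/226 = -85/226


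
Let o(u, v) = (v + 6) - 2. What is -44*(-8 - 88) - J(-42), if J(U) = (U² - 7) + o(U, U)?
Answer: 2505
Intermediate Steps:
o(u, v) = 4 + v (o(u, v) = (6 + v) - 2 = 4 + v)
J(U) = -3 + U + U² (J(U) = (U² - 7) + (4 + U) = (-7 + U²) + (4 + U) = -3 + U + U²)
-44*(-8 - 88) - J(-42) = -44*(-8 - 88) - (-3 - 42 + (-42)²) = -44*(-96) - (-3 - 42 + 1764) = 4224 - 1*1719 = 4224 - 1719 = 2505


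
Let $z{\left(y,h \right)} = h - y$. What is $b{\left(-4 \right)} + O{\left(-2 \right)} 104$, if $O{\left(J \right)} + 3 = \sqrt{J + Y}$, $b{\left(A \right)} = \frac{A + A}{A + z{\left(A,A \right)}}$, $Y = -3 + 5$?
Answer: $-310$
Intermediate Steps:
$Y = 2$
$b{\left(A \right)} = 2$ ($b{\left(A \right)} = \frac{A + A}{A + \left(A - A\right)} = \frac{2 A}{A + 0} = \frac{2 A}{A} = 2$)
$O{\left(J \right)} = -3 + \sqrt{2 + J}$ ($O{\left(J \right)} = -3 + \sqrt{J + 2} = -3 + \sqrt{2 + J}$)
$b{\left(-4 \right)} + O{\left(-2 \right)} 104 = 2 + \left(-3 + \sqrt{2 - 2}\right) 104 = 2 + \left(-3 + \sqrt{0}\right) 104 = 2 + \left(-3 + 0\right) 104 = 2 - 312 = -310$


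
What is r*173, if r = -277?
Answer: -47921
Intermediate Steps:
r*173 = -277*173 = -47921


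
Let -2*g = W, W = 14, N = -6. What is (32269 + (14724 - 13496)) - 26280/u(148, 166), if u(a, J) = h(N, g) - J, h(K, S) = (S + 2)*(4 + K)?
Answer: 437651/13 ≈ 33665.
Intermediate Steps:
g = -7 (g = -½*14 = -7)
h(K, S) = (2 + S)*(4 + K)
u(a, J) = 10 - J (u(a, J) = (8 + 2*(-6) + 4*(-7) - 6*(-7)) - J = (8 - 12 - 28 + 42) - J = 10 - J)
(32269 + (14724 - 13496)) - 26280/u(148, 166) = (32269 + (14724 - 13496)) - 26280/(10 - 1*166) = (32269 + 1228) - 26280/(10 - 166) = 33497 - 26280/(-156) = 33497 - 26280*(-1/156) = 33497 + 2190/13 = 437651/13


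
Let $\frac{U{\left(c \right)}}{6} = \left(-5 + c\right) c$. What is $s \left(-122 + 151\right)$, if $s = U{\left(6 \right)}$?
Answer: $1044$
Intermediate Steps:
$U{\left(c \right)} = 6 c \left(-5 + c\right)$ ($U{\left(c \right)} = 6 \left(-5 + c\right) c = 6 c \left(-5 + c\right)$)
$s = 36$ ($s = 6 \cdot 6 \left(-5 + 6\right) = 6 \cdot 6 \cdot 1 = 36$)
$s \left(-122 + 151\right) = 36 \left(-122 + 151\right) = 36 \cdot 29 = 1044$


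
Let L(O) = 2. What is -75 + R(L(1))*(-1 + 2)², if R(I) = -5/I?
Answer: -155/2 ≈ -77.500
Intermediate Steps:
-75 + R(L(1))*(-1 + 2)² = -75 + (-5/2)*(-1 + 2)² = -75 - 5*½*1² = -75 - 5/2*1 = -75 - 5/2 = -155/2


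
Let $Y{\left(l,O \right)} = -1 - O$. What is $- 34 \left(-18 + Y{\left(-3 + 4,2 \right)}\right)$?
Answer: $714$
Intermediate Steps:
$- 34 \left(-18 + Y{\left(-3 + 4,2 \right)}\right) = - 34 \left(-18 - 3\right) = \left(-34\right) \left(-21\right) = 714$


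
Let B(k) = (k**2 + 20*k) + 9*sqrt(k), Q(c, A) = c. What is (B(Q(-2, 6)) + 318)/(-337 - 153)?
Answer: -141/245 - 9*I*sqrt(2)/490 ≈ -0.57551 - 0.025975*I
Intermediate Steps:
B(k) = k**2 + 9*sqrt(k) + 20*k
(B(Q(-2, 6)) + 318)/(-337 - 153) = (((-2)**2 + 9*sqrt(-2) + 20*(-2)) + 318)/(-337 - 153) = ((4 + 9*(I*sqrt(2)) - 40) + 318)/(-490) = ((4 + 9*I*sqrt(2) - 40) + 318)*(-1/490) = ((-36 + 9*I*sqrt(2)) + 318)*(-1/490) = (282 + 9*I*sqrt(2))*(-1/490) = -141/245 - 9*I*sqrt(2)/490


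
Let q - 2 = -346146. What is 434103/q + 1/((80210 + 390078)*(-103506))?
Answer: -20635844822422/16454560023993 ≈ -1.2541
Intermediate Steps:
q = -346144 (q = 2 - 346146 = -346144)
434103/q + 1/((80210 + 390078)*(-103506)) = 434103/(-346144) + 1/((80210 + 390078)*(-103506)) = 434103*(-1/346144) - 1/103506/470288 = -434103/346144 + (1/470288)*(-1/103506) = -434103/346144 - 1/48677629728 = -20635844822422/16454560023993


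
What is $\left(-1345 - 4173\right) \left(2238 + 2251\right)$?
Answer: $-24770302$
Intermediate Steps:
$\left(-1345 - 4173\right) \left(2238 + 2251\right) = \left(-5518\right) 4489 = -24770302$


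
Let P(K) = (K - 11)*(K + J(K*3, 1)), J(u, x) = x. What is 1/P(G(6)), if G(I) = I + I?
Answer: 1/13 ≈ 0.076923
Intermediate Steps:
G(I) = 2*I
P(K) = (1 + K)*(-11 + K) (P(K) = (K - 11)*(K + 1) = (-11 + K)*(1 + K) = (1 + K)*(-11 + K))
1/P(G(6)) = 1/(-11 + (2*6)² - 20*6) = 1/(-11 + 12² - 10*12) = 1/(-11 + 144 - 120) = 1/13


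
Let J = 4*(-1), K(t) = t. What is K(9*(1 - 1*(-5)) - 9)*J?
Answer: -180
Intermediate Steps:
J = -4
K(9*(1 - 1*(-5)) - 9)*J = (9*(1 - 1*(-5)) - 9)*(-4) = (9*(1 + 5) - 9)*(-4) = (9*6 - 9)*(-4) = (54 - 9)*(-4) = 45*(-4) = -180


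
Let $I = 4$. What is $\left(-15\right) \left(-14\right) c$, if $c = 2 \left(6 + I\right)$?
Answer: $4200$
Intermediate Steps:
$c = 20$ ($c = 2 \left(6 + 4\right) = 2 \cdot 10 = 20$)
$\left(-15\right) \left(-14\right) c = \left(-15\right) \left(-14\right) 20 = 210 \cdot 20 = 4200$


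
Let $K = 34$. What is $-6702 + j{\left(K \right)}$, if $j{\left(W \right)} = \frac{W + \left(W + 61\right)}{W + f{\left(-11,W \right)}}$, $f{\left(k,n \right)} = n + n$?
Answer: $- \frac{227825}{34} \approx -6700.7$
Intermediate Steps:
$f{\left(k,n \right)} = 2 n$
$j{\left(W \right)} = \frac{61 + 2 W}{3 W}$ ($j{\left(W \right)} = \frac{W + \left(W + 61\right)}{W + 2 W} = \frac{W + \left(61 + W\right)}{3 W} = \left(61 + 2 W\right) \frac{1}{3 W} = \frac{61 + 2 W}{3 W}$)
$-6702 + j{\left(K \right)} = -6702 + \frac{61 + 2 \cdot 34}{3 \cdot 34} = -6702 + \frac{1}{3} \cdot \frac{1}{34} \left(61 + 68\right) = -6702 + \frac{1}{3} \cdot \frac{1}{34} \cdot 129 = -6702 + \frac{43}{34} = - \frac{227825}{34}$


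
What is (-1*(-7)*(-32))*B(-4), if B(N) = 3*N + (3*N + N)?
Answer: 6272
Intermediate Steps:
B(N) = 7*N (B(N) = 3*N + 4*N = 7*N)
(-1*(-7)*(-32))*B(-4) = (-1*(-7)*(-32))*(7*(-4)) = (7*(-32))*(-28) = -224*(-28) = 6272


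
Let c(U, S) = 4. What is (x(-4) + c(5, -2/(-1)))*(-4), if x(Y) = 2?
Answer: -24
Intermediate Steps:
(x(-4) + c(5, -2/(-1)))*(-4) = (2 + 4)*(-4) = 6*(-4) = -24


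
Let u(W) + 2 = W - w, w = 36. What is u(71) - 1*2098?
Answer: -2065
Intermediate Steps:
u(W) = -38 + W (u(W) = -2 + (W - 1*36) = -2 + (W - 36) = -2 + (-36 + W) = -38 + W)
u(71) - 1*2098 = (-38 + 71) - 1*2098 = 33 - 2098 = -2065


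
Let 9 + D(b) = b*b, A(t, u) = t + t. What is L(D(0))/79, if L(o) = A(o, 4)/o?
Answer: 2/79 ≈ 0.025316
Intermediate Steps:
A(t, u) = 2*t
D(b) = -9 + b² (D(b) = -9 + b*b = -9 + b²)
L(o) = 2 (L(o) = (2*o)/o = 2)
L(D(0))/79 = 2/79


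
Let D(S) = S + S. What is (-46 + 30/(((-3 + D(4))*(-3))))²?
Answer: 2304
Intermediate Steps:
D(S) = 2*S
(-46 + 30/(((-3 + D(4))*(-3))))² = (-46 + 30/(((-3 + 2*4)*(-3))))² = (-46 + 30/(((-3 + 8)*(-3))))² = (-46 + 30/((5*(-3))))² = (-46 + 30/(-15))² = (-46 + 30*(-1/15))² = (-46 - 2)² = (-48)² = 2304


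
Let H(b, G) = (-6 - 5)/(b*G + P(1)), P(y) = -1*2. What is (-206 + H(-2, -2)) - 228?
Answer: -879/2 ≈ -439.50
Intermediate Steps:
P(y) = -2
H(b, G) = -11/(-2 + G*b) (H(b, G) = (-6 - 5)/(b*G - 2) = -11/(G*b - 2) = -11/(-2 + G*b))
(-206 + H(-2, -2)) - 228 = (-206 - 11/(-2 - 2*(-2))) - 228 = (-206 - 11/(-2 + 4)) - 228 = (-206 - 11/2) - 228 = -423/2 - 228 = -879/2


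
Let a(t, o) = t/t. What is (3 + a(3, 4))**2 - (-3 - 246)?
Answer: 265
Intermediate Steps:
a(t, o) = 1
(3 + a(3, 4))**2 - (-3 - 246) = (3 + 1)**2 - (-3 - 246) = 4**2 - 1*(-249) = 16 + 249 = 265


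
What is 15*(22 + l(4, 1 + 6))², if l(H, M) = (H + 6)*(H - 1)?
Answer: 40560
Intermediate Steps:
l(H, M) = (-1 + H)*(6 + H) (l(H, M) = (6 + H)*(-1 + H) = (-1 + H)*(6 + H))
15*(22 + l(4, 1 + 6))² = 15*(22 + (-6 + 4² + 5*4))² = 15*(22 + (-6 + 16 + 20))² = 15*(22 + 30)² = 15*52² = 15*2704 = 40560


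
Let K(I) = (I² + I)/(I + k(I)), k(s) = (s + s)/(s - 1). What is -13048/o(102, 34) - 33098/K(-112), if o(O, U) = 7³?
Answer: 1411170/5537 ≈ 254.86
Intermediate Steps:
k(s) = 2*s/(-1 + s) (k(s) = (2*s)/(-1 + s) = 2*s/(-1 + s))
o(O, U) = 343
K(I) = (I + I²)/(I + 2*I/(-1 + I)) (K(I) = (I² + I)/(I + 2*I/(-1 + I)) = (I + I²)/(I + 2*I/(-1 + I)))
-13048/o(102, 34) - 33098/K(-112) = -13048/343 - 33098/(-1 - 112) = -13048*1/343 - 33098/(-113) = -1864/49 - 33098*(-1/113) = -1864/49 + 33098/113 = 1411170/5537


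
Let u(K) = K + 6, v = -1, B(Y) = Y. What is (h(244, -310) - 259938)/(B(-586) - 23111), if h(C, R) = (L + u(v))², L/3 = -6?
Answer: 259769/23697 ≈ 10.962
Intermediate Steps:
L = -18 (L = 3*(-6) = -18)
u(K) = 6 + K
h(C, R) = 169 (h(C, R) = (-18 + (6 - 1))² = (-18 + 5)² = (-13)² = 169)
(h(244, -310) - 259938)/(B(-586) - 23111) = (169 - 259938)/(-586 - 23111) = -259769/(-23697) = -259769*(-1/23697) = 259769/23697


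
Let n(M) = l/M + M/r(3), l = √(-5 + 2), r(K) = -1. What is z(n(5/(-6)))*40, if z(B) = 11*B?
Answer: 1100/3 - 528*I*√3 ≈ 366.67 - 914.52*I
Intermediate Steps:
l = I*√3 (l = √(-3) = I*√3 ≈ 1.732*I)
n(M) = -M + I*√3/M (n(M) = (I*√3)/M + M/(-1) = I*√3/M + M*(-1) = I*√3/M - M = -M + I*√3/M)
z(n(5/(-6)))*40 = (11*(-5/(-6) + I*√3/((5/(-6)))))*40 = (11*(-5*(-1)/6 + I*√3/((5*(-⅙)))))*40 = (11*(-1*(-⅚) + I*√3/(-⅚)))*40 = (11*(⅚ + I*√3*(-6/5)))*40 = (11*(⅚ - 6*I*√3/5))*40 = (55/6 - 66*I*√3/5)*40 = 1100/3 - 528*I*√3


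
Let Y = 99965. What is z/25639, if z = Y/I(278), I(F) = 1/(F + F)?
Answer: 55580540/25639 ≈ 2167.8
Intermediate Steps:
I(F) = 1/(2*F)
z = 55580540 (z = 99965/(((1/2)/278)) = 99965/(((1/2)*(1/278))) = 99965/(1/556) = 99965*556 = 55580540)
z/25639 = 55580540/25639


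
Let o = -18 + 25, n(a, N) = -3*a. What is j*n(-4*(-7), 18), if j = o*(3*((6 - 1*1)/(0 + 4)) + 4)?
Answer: -4557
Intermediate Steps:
o = 7
j = 217/4 (j = 7*(3*((6 - 1*1)/(0 + 4)) + 4) = 7*(3*((6 - 1)/4) + 4) = 7*(3*(5*(1/4)) + 4) = 7*(3*(5/4) + 4) = 7*(15/4 + 4) = 7*(31/4) = 217/4 ≈ 54.250)
j*n(-4*(-7), 18) = 217*(-(-12)*(-7))/4 = 217*(-3*28)/4 = (217/4)*(-84) = -4557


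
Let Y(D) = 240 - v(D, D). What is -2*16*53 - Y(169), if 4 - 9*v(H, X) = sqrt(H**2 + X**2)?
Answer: -17420/9 - 169*sqrt(2)/9 ≈ -1962.1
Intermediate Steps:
v(H, X) = 4/9 - sqrt(H**2 + X**2)/9
Y(D) = 2156/9 + sqrt(2)*sqrt(D**2)/9 (Y(D) = 240 - (4/9 - sqrt(D**2 + D**2)/9) = 240 - (4/9 - sqrt(2)*sqrt(D**2)/9) = 240 + (-4/9 + sqrt(2)*sqrt(D**2)/9) = 2156/9 + sqrt(2)*sqrt(D**2)/9)
-2*16*53 - Y(169) = -2*16*53 - (2156/9 + sqrt(2)*sqrt(169**2)/9) = -32*53 - (2156/9 + sqrt(2)*sqrt(28561)/9) = -1696 - (2156/9 + (1/9)*sqrt(2)*169) = -1696 - (2156/9 + 169*sqrt(2)/9) = -1696 + (-2156/9 - 169*sqrt(2)/9) = -17420/9 - 169*sqrt(2)/9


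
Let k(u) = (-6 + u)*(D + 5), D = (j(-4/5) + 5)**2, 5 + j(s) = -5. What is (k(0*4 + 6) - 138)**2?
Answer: 19044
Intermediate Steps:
j(s) = -10 (j(s) = -5 - 5 = -10)
D = 25 (D = (-10 + 5)**2 = (-5)**2 = 25)
k(u) = -180 + 30*u (k(u) = (-6 + u)*(25 + 5) = (-6 + u)*30 = -180 + 30*u)
(k(0*4 + 6) - 138)**2 = ((-180 + 30*(0*4 + 6)) - 138)**2 = ((-180 + 30*(0 + 6)) - 138)**2 = ((-180 + 30*6) - 138)**2 = ((-180 + 180) - 138)**2 = (0 - 138)**2 = (-138)**2 = 19044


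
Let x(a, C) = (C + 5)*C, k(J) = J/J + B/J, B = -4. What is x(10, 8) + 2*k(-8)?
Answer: 107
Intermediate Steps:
k(J) = 1 - 4/J (k(J) = J/J - 4/J = 1 - 4/J)
x(a, C) = C*(5 + C) (x(a, C) = (5 + C)*C = C*(5 + C))
x(10, 8) + 2*k(-8) = 8*(5 + 8) + 2*((-4 - 8)/(-8)) = 8*13 + 2*(-1/8*(-12)) = 104 + 2*(3/2) = 104 + 3 = 107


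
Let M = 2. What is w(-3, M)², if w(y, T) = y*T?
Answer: 36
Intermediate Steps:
w(y, T) = T*y
w(-3, M)² = (2*(-3))² = (-6)² = 36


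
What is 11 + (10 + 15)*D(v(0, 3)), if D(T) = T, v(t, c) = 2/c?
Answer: 83/3 ≈ 27.667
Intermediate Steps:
11 + (10 + 15)*D(v(0, 3)) = 11 + (10 + 15)*(2/3) = 11 + 25*(2*(⅓)) = 11 + 25*(⅔) = 11 + 50/3 = 83/3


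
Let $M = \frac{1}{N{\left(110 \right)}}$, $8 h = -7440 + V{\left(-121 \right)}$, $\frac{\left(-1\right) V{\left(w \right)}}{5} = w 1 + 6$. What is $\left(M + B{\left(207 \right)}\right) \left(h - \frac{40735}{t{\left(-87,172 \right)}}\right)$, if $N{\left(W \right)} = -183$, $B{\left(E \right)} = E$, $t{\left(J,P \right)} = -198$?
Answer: $- \frac{2446550825}{18117} \approx -1.3504 \cdot 10^{5}$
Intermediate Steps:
$V{\left(w \right)} = -30 - 5 w$ ($V{\left(w \right)} = - 5 \left(w 1 + 6\right) = - 5 \left(w + 6\right) = - 5 \left(6 + w\right) = -30 - 5 w$)
$h = - \frac{6865}{8}$ ($h = \frac{-7440 - -575}{8} = \frac{-7440 + \left(-30 + 605\right)}{8} = \frac{-7440 + 575}{8} = \frac{1}{8} \left(-6865\right) = - \frac{6865}{8} \approx -858.13$)
$M = - \frac{1}{183}$ ($M = \frac{1}{-183} = - \frac{1}{183} \approx -0.0054645$)
$\left(M + B{\left(207 \right)}\right) \left(h - \frac{40735}{t{\left(-87,172 \right)}}\right) = \left(- \frac{1}{183} + 207\right) \left(- \frac{6865}{8} - \frac{40735}{-198}\right) = \frac{37880 \left(- \frac{6865}{8} - - \frac{40735}{198}\right)}{183} = \frac{37880 \left(- \frac{6865}{8} + \frac{40735}{198}\right)}{183} = \frac{37880}{183} \left(- \frac{516695}{792}\right) = - \frac{2446550825}{18117}$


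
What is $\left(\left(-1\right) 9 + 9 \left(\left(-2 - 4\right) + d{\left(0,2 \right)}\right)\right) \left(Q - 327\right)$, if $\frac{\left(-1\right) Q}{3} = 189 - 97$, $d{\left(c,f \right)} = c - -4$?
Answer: $16281$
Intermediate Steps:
$d{\left(c,f \right)} = 4 + c$ ($d{\left(c,f \right)} = c + 4 = 4 + c$)
$Q = -276$ ($Q = - 3 \left(189 - 97\right) = \left(-3\right) 92 = -276$)
$\left(\left(-1\right) 9 + 9 \left(\left(-2 - 4\right) + d{\left(0,2 \right)}\right)\right) \left(Q - 327\right) = \left(\left(-1\right) 9 + 9 \left(\left(-2 - 4\right) + \left(4 + 0\right)\right)\right) \left(-276 - 327\right) = \left(-9 + 9 \left(-6 + 4\right)\right) \left(-603\right) = \left(-9 + 9 \left(-2\right)\right) \left(-603\right) = \left(-9 - 18\right) \left(-603\right) = \left(-27\right) \left(-603\right) = 16281$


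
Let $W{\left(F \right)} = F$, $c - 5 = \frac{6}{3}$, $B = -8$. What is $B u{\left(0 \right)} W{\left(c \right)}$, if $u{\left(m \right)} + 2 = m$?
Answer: $112$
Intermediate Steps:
$u{\left(m \right)} = -2 + m$
$c = 7$ ($c = 5 + \frac{6}{3} = 5 + 6 \cdot \frac{1}{3} = 5 + 2 = 7$)
$B u{\left(0 \right)} W{\left(c \right)} = - 8 \left(-2 + 0\right) 7 = \left(-8\right) \left(-2\right) 7 = 16 \cdot 7 = 112$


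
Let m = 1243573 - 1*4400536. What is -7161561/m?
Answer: 2387187/1052321 ≈ 2.2685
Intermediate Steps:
m = -3156963 (m = 1243573 - 4400536 = -3156963)
-7161561/m = -7161561/(-3156963) = -7161561*(-1/3156963) = 2387187/1052321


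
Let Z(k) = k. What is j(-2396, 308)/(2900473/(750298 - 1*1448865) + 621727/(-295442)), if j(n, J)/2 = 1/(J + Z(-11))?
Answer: -412772063228/383498134254675 ≈ -0.0010763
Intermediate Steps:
j(n, J) = 2/(-11 + J) (j(n, J) = 2/(J - 11) = 2/(-11 + J))
j(-2396, 308)/(2900473/(750298 - 1*1448865) + 621727/(-295442)) = (2/(-11 + 308))/(2900473/(750298 - 1*1448865) + 621727/(-295442)) = (2/297)/(2900473/(750298 - 1448865) + 621727*(-1/295442)) = (2*(1/297))/(2900473/(-698567) - 621727/295442) = 2/(297*(2900473*(-1/698567) - 621727/295442)) = 2/(297*(-2900473/698567 - 621727/295442)) = 2/(297*(-1291239509275/206386031614)) = (2/297)*(-206386031614/1291239509275) = -412772063228/383498134254675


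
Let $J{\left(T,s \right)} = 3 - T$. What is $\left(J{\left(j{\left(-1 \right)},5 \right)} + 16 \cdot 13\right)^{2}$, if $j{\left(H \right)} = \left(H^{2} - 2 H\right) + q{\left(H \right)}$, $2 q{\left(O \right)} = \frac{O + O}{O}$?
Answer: $42849$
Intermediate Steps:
$q{\left(O \right)} = 1$ ($q{\left(O \right)} = \frac{\left(O + O\right) \frac{1}{O}}{2} = \frac{2 O \frac{1}{O}}{2} = \frac{1}{2} \cdot 2 = 1$)
$j{\left(H \right)} = 1 + H^{2} - 2 H$ ($j{\left(H \right)} = \left(H^{2} - 2 H\right) + 1 = 1 + H^{2} - 2 H$)
$\left(J{\left(j{\left(-1 \right)},5 \right)} + 16 \cdot 13\right)^{2} = \left(\left(3 - \left(1 + \left(-1\right)^{2} - -2\right)\right) + 16 \cdot 13\right)^{2} = \left(\left(3 - \left(1 + 1 + 2\right)\right) + 208\right)^{2} = \left(\left(3 - 4\right) + 208\right)^{2} = \left(-1 + 208\right)^{2} = 207^{2} = 42849$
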